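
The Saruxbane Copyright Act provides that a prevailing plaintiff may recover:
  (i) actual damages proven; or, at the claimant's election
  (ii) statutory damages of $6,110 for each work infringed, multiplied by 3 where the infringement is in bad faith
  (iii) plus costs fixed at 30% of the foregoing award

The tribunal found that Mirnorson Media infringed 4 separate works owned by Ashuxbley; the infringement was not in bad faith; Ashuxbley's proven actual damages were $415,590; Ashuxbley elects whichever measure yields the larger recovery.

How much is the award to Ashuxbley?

Statutory damages: 4 × $6,110 = $24,440
Infringement not in bad faith: no ×3 enhancement.
Greater of actual damages ($415,590) or statutory damages ($24,440): $415,590
Costs: 30% of $415,590 = $124,677
Award plus costs: $415,590 + $124,677 = $540,267

$540,267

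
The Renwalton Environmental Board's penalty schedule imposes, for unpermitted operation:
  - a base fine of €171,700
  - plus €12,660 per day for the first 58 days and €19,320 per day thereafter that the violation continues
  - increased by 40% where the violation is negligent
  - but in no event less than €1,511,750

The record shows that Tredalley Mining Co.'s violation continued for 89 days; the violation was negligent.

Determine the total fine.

First 58 days: 58 × €12,660 = €734,280
Remaining days: (89 − 58) × €19,320 = €598,920
Per-day component: €734,280 + €598,920 = €1,333,200
Base plus per-day: €171,700 + €1,333,200 = €1,504,900
Enhancement: 40% of €1,504,900 = €601,960
Enhanced fine: €1,504,900 + €601,960 = €2,106,860
Minimum €1,511,750: €2,106,860 meets the minimum, no increase.

€2,106,860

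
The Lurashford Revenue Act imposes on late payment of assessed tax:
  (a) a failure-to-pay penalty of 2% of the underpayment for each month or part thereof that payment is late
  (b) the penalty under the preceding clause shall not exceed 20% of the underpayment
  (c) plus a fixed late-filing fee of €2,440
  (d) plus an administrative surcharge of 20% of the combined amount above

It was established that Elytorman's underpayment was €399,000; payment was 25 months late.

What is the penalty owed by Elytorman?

€98,688

Accrued rate: 2% × 25 = 50%, capped at 20% → 20%
Failure-to-pay penalty: 20% of €399,000 = €79,800
Penalty before surcharge: €79,800 + €2,440 = €82,240
Administrative surcharge: 20% of €82,240 = €16,448
Total penalty: €82,240 + €16,448 = €98,688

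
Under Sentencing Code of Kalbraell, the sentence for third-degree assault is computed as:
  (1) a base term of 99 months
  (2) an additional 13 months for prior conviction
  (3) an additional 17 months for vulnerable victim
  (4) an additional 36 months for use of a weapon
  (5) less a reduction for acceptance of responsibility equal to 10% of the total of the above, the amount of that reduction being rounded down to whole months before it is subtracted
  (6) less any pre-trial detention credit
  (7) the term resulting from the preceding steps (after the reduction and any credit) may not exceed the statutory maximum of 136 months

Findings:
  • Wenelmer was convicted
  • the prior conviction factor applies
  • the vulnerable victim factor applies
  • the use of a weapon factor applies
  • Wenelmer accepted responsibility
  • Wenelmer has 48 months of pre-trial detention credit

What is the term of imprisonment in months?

Prior conviction enhancement: +13 months
Vulnerable victim enhancement: +17 months
Use of a weapon enhancement: +36 months
Adjusted term: 99 months + 13 months + 17 months + 36 months = 165 months
Acceptance of responsibility reduction: 10% of 165 months = 16 months (rounded down)
After reduction: 165 − 16 = 149 months
Less pre-trial detention credit: 149 months − 48 months = 101 months
Cap at 136 months: 101 months is within the cap, no reduction.

101 months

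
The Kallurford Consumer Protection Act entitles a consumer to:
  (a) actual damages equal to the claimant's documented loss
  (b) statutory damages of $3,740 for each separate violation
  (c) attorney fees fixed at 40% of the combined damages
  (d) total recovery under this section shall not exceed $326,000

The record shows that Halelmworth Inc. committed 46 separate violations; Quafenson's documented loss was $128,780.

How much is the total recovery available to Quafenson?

Statutory damages: 46 × $3,740 = $172,040
Combined damages: $128,780 + $172,040 = $300,820
Attorney fees: 40% of $300,820 = $120,328
Total before cap: $300,820 + $120,328 = $421,148
Cap at $326,000: $421,148 exceeds the cap → $326,000

$326,000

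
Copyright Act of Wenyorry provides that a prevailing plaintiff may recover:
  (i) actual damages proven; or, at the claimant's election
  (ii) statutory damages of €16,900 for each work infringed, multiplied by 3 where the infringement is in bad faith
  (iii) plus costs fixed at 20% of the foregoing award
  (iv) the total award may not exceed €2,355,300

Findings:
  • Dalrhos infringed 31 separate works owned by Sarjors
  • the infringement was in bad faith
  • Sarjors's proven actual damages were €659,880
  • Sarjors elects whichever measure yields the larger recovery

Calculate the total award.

Statutory damages: 31 × €16,900 = €523,900
Trebled: 3 × €523,900 = €1,571,700
Greater of actual damages (€659,880) or enhanced statutory damages (€1,571,700): €1,571,700
Costs: 20% of €1,571,700 = €314,340
Award plus costs: €1,571,700 + €314,340 = €1,886,040
Cap at €2,355,300: €1,886,040 is within the cap, no reduction.

Award: €1,886,040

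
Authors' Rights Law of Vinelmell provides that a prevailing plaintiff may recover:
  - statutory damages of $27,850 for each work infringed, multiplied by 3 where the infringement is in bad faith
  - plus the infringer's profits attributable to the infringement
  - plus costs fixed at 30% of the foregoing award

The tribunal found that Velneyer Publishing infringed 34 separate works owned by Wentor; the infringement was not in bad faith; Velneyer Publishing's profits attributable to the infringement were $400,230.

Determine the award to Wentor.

Statutory damages: 34 × $27,850 = $946,900
Infringement not in bad faith: no ×3 enhancement.
Combined award: $946,900 + $400,230 = $1,347,130
Costs: 30% of $1,347,130 = $404,139
Award plus costs: $1,347,130 + $404,139 = $1,751,269

$1,751,269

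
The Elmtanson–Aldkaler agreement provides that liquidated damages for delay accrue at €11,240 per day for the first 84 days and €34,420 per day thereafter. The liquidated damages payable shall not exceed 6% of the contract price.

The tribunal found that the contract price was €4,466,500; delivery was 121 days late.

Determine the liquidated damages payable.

€267,990

First 84 days: 84 × €11,240 = €944,160
Remaining days: (121 − 84) × €34,420 = €1,273,540
Accrued per-day damages: €944,160 + €1,273,540 = €2,217,700
Cap: 6% of €4,466,500 = €267,990
Cap at €267,990: €2,217,700 exceeds the cap → €267,990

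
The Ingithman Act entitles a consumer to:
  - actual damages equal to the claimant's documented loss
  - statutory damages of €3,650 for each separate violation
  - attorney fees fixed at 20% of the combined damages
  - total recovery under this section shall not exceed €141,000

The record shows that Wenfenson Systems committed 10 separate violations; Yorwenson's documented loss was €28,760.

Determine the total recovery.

Statutory damages: 10 × €3,650 = €36,500
Combined damages: €28,760 + €36,500 = €65,260
Attorney fees: 20% of €65,260 = €13,052
Total before cap: €65,260 + €13,052 = €78,312
Cap at €141,000: €78,312 is within the cap, no reduction.

Total recovery: €78,312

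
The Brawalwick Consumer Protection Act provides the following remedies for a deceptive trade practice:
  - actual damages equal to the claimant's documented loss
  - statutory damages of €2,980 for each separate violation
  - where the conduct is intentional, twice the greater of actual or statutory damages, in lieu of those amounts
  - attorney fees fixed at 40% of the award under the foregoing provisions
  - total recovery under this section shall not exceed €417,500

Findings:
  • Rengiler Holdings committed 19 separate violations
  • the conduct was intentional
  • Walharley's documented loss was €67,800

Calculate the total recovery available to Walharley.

€189,840

Statutory damages: 19 × €2,980 = €56,620
Greater of actual damages (€67,800) or statutory damages (€56,620): €67,800
Doubled: 2 × €67,800 = €135,600
Attorney fees: 40% of €135,600 = €54,240
Total before cap: €135,600 + €54,240 = €189,840
Cap at €417,500: €189,840 is within the cap, no reduction.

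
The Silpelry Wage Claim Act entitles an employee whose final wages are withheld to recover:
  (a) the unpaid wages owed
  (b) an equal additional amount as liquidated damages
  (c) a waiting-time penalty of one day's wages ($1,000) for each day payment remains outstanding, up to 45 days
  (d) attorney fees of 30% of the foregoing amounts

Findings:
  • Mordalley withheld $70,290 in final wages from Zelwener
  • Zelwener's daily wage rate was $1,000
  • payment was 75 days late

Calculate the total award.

Liquidated damages (equal amount): $70,290
Penalty days: min(75, 45) = 45
Waiting-time penalty: 45 × $1,000 = $45,000
Subtotal: $70,290 + $70,290 + $45,000 = $185,580
Attorney fees: 30% of $185,580 = $55,674
Total award: $185,580 + $55,674 = $241,254

$241,254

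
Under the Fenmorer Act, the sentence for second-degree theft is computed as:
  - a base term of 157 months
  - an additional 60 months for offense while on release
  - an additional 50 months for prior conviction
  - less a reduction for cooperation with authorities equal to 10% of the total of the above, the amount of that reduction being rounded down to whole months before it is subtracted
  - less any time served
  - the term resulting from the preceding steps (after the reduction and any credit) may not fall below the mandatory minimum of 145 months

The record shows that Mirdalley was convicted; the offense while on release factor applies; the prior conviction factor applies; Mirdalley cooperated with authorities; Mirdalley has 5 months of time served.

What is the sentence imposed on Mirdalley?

Offense while on release enhancement: +60 months
Prior conviction enhancement: +50 months
Adjusted term: 157 months + 60 months + 50 months = 267 months
Cooperation with authorities reduction: 10% of 267 months = 26 months (rounded down)
After reduction: 267 − 26 = 241 months
Less time served: 241 months − 5 months = 236 months
Minimum 145 months: 236 months meets the minimum, no increase.

236 months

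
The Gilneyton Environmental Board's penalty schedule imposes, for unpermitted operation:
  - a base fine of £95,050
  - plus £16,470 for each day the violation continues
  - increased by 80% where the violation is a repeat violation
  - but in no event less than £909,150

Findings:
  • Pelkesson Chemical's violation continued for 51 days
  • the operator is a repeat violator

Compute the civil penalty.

£1,683,036

Per-day component: 51 × £16,470 = £839,970
Base plus per-day: £95,050 + £839,970 = £935,020
Enhancement: 80% of £935,020 = £748,016
Enhanced fine: £935,020 + £748,016 = £1,683,036
Minimum £909,150: £1,683,036 meets the minimum, no increase.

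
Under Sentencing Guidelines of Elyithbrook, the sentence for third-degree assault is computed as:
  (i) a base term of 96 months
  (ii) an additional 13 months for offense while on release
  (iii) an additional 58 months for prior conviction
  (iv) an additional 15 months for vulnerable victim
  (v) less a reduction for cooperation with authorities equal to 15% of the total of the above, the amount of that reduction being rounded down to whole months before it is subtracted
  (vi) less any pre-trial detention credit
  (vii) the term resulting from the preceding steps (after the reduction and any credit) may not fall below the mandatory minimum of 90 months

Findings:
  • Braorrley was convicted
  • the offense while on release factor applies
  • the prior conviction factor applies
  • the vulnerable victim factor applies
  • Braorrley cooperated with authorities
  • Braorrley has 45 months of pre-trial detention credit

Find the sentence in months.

110 months

Offense while on release enhancement: +13 months
Prior conviction enhancement: +58 months
Vulnerable victim enhancement: +15 months
Adjusted term: 96 months + 13 months + 58 months + 15 months = 182 months
Cooperation with authorities reduction: 15% of 182 months = 27 months (rounded down)
After reduction: 182 − 27 = 155 months
Less pre-trial detention credit: 155 months − 45 months = 110 months
Minimum 90 months: 110 months meets the minimum, no increase.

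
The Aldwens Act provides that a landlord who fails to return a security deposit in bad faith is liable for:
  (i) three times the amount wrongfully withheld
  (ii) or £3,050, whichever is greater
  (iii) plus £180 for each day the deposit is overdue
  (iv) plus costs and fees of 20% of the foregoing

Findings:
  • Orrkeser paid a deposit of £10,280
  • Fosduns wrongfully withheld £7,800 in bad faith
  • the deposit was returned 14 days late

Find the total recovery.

£31,104

Trebled: 3 × £7,800 = £23,400
Minimum £3,050: £23,400 meets the minimum, no increase.
Late-return penalty: 14 × £180 = £2,520
Damages plus late penalty: £23,400 + £2,520 = £25,920
Costs and fees: 20% of £25,920 = £5,184
Total recovery: £25,920 + £5,184 = £31,104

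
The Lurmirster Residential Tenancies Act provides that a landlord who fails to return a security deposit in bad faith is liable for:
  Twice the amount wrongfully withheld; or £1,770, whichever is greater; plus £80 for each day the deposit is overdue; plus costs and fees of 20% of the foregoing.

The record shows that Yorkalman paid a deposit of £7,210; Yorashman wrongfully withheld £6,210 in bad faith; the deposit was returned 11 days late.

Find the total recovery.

£15,960

Doubled: 2 × £6,210 = £12,420
Minimum £1,770: £12,420 meets the minimum, no increase.
Late-return penalty: 11 × £80 = £880
Damages plus late penalty: £12,420 + £880 = £13,300
Costs and fees: 20% of £13,300 = £2,660
Total recovery: £13,300 + £2,660 = £15,960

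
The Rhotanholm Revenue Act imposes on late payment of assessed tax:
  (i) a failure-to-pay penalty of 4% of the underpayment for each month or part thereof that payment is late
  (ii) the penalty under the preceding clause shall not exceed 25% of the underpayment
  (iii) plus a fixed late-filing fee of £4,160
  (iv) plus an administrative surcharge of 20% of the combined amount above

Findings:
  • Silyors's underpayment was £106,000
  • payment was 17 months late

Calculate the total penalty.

£36,792

Accrued rate: 4% × 17 = 68%, capped at 25% → 25%
Failure-to-pay penalty: 25% of £106,000 = £26,500
Penalty before surcharge: £26,500 + £4,160 = £30,660
Administrative surcharge: 20% of £30,660 = £6,132
Total penalty: £30,660 + £6,132 = £36,792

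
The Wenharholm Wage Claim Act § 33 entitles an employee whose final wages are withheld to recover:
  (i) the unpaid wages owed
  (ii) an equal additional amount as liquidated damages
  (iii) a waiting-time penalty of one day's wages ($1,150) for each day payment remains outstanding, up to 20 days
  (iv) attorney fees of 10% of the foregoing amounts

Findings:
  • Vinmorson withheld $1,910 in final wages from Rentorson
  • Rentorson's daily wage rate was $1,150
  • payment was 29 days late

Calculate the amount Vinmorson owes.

Total award: $29,502

Liquidated damages (equal amount): $1,910
Penalty days: min(29, 20) = 20
Waiting-time penalty: 20 × $1,150 = $23,000
Subtotal: $1,910 + $1,910 + $23,000 = $26,820
Attorney fees: 10% of $26,820 = $2,682
Total award: $26,820 + $2,682 = $29,502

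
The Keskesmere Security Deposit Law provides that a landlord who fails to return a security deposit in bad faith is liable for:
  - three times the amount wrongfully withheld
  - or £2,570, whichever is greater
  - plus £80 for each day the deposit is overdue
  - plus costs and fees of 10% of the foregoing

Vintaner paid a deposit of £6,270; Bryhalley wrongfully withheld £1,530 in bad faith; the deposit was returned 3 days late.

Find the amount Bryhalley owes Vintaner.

Trebled: 3 × £1,530 = £4,590
Minimum £2,570: £4,590 meets the minimum, no increase.
Late-return penalty: 3 × £80 = £240
Damages plus late penalty: £4,590 + £240 = £4,830
Costs and fees: 10% of £4,830 = £483
Total recovery: £4,830 + £483 = £5,313

£5,313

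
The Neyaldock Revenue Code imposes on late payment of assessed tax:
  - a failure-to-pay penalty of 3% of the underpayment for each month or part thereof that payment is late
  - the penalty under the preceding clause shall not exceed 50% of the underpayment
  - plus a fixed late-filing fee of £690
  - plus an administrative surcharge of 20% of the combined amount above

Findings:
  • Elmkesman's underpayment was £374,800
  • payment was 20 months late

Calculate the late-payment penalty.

Accrued rate: 3% × 20 = 60%, capped at 50% → 50%
Failure-to-pay penalty: 50% of £374,800 = £187,400
Penalty before surcharge: £187,400 + £690 = £188,090
Administrative surcharge: 20% of £188,090 = £37,618
Total penalty: £188,090 + £37,618 = £225,708

£225,708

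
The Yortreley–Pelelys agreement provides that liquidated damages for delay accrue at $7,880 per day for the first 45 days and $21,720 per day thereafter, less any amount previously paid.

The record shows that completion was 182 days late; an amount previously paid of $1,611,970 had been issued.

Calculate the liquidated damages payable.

First 45 days: 45 × $7,880 = $354,600
Remaining days: (182 − 45) × $21,720 = $2,975,640
Accrued per-day damages: $354,600 + $2,975,640 = $3,330,240
Less amount previously paid: $3,330,240 − $1,611,970 = $1,718,270

$1,718,270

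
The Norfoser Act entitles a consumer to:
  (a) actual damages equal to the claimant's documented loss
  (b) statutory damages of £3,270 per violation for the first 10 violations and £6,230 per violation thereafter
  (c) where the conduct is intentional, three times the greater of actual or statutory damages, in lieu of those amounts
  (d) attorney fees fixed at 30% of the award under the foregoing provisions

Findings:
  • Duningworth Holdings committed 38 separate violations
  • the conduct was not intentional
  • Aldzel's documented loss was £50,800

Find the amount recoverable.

£335,322

First 10 violations: 10 × £3,270 = £32,700
Remaining violations: (38 − 10) × £6,230 = £174,440
Statutory damages: £32,700 + £174,440 = £207,140
Conduct not intentional: the in-lieu enhancement does not apply.
Actual plus statutory damages: £50,800 + £207,140 = £257,940
Attorney fees: 30% of £257,940 = £77,382
Total recovery: £257,940 + £77,382 = £335,322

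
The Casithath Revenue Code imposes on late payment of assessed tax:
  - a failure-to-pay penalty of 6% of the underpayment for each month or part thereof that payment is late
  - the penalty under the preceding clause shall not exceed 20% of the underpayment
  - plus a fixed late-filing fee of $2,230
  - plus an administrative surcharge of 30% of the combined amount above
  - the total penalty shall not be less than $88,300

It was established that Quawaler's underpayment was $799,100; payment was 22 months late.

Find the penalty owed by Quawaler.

Accrued rate: 6% × 22 = 132%, capped at 20% → 20%
Failure-to-pay penalty: 20% of $799,100 = $159,820
Penalty before surcharge: $159,820 + $2,230 = $162,050
Administrative surcharge: 30% of $162,050 = $48,615
Total penalty: $162,050 + $48,615 = $210,665
Minimum $88,300: $210,665 meets the minimum, no increase.

$210,665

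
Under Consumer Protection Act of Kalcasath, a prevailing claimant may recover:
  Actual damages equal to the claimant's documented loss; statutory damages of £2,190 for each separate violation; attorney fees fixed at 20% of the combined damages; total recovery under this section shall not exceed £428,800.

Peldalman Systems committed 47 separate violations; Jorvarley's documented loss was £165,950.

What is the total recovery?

£322,656

Statutory damages: 47 × £2,190 = £102,930
Combined damages: £165,950 + £102,930 = £268,880
Attorney fees: 20% of £268,880 = £53,776
Total before cap: £268,880 + £53,776 = £322,656
Cap at £428,800: £322,656 is within the cap, no reduction.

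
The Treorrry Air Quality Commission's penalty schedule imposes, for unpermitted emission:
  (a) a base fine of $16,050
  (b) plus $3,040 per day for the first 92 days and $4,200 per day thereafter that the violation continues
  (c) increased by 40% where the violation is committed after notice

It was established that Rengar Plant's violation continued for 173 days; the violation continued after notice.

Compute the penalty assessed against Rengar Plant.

First 92 days: 92 × $3,040 = $279,680
Remaining days: (173 − 92) × $4,200 = $340,200
Per-day component: $279,680 + $340,200 = $619,880
Base plus per-day: $16,050 + $619,880 = $635,930
Enhancement: 40% of $635,930 = $254,372
Enhanced fine: $635,930 + $254,372 = $890,302

$890,302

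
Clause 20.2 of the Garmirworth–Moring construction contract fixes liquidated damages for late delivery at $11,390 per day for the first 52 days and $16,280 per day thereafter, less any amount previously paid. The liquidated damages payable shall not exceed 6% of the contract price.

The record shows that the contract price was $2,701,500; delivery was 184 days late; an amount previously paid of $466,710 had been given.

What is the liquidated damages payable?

First 52 days: 52 × $11,390 = $592,280
Remaining days: (184 − 52) × $16,280 = $2,148,960
Accrued per-day damages: $592,280 + $2,148,960 = $2,741,240
Less amount previously paid: $2,741,240 − $466,710 = $2,274,530
Cap: 6% of $2,701,500 = $162,090
Cap at $162,090: $2,274,530 exceeds the cap → $162,090

$162,090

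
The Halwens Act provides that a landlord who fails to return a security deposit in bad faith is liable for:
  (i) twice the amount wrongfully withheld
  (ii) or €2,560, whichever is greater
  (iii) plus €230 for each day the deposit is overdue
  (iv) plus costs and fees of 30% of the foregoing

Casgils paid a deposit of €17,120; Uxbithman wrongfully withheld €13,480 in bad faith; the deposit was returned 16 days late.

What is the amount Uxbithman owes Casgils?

€39,832

Doubled: 2 × €13,480 = €26,960
Minimum €2,560: €26,960 meets the minimum, no increase.
Late-return penalty: 16 × €230 = €3,680
Damages plus late penalty: €26,960 + €3,680 = €30,640
Costs and fees: 30% of €30,640 = €9,192
Total recovery: €30,640 + €9,192 = €39,832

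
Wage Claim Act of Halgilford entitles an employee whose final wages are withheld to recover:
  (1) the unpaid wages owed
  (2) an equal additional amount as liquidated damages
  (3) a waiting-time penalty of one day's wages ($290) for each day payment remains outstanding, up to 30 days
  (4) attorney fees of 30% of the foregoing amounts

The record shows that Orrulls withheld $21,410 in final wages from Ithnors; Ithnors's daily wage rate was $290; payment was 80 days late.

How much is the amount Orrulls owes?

$66,976

Liquidated damages (equal amount): $21,410
Penalty days: min(80, 30) = 30
Waiting-time penalty: 30 × $290 = $8,700
Subtotal: $21,410 + $21,410 + $8,700 = $51,520
Attorney fees: 30% of $51,520 = $15,456
Total award: $51,520 + $15,456 = $66,976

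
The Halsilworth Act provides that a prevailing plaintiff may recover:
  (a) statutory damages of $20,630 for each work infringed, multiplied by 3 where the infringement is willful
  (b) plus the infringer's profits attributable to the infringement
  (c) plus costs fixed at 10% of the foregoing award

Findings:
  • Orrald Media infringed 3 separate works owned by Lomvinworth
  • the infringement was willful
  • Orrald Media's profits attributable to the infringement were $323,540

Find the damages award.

Statutory damages: 3 × $20,630 = $61,890
Trebled: 3 × $61,890 = $185,670
Combined award: $185,670 + $323,540 = $509,210
Costs: 10% of $509,210 = $50,921
Award plus costs: $509,210 + $50,921 = $560,131

$560,131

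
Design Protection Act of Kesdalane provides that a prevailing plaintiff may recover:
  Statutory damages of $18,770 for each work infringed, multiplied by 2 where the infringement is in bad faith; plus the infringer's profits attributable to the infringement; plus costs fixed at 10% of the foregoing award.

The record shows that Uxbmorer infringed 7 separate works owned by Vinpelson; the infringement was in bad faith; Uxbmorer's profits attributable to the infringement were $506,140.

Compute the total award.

$845,812

Statutory damages: 7 × $18,770 = $131,390
Doubled: 2 × $131,390 = $262,780
Combined award: $262,780 + $506,140 = $768,920
Costs: 10% of $768,920 = $76,892
Award plus costs: $768,920 + $76,892 = $845,812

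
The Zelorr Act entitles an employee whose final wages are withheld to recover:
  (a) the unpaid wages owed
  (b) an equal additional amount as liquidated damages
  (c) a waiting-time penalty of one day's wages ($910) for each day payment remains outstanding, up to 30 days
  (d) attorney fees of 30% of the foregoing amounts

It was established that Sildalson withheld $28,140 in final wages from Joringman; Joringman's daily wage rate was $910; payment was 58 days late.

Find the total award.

Total award: $108,654

Liquidated damages (equal amount): $28,140
Penalty days: min(58, 30) = 30
Waiting-time penalty: 30 × $910 = $27,300
Subtotal: $28,140 + $28,140 + $27,300 = $83,580
Attorney fees: 30% of $83,580 = $25,074
Total award: $83,580 + $25,074 = $108,654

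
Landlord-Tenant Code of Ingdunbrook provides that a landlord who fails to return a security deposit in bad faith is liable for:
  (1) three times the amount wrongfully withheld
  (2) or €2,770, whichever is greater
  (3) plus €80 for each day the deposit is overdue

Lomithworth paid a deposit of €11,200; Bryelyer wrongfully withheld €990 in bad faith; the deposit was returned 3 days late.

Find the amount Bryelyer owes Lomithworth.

Trebled: 3 × €990 = €2,970
Minimum €2,770: €2,970 meets the minimum, no increase.
Late-return penalty: 3 × €80 = €240
Damages plus late penalty: €2,970 + €240 = €3,210

€3,210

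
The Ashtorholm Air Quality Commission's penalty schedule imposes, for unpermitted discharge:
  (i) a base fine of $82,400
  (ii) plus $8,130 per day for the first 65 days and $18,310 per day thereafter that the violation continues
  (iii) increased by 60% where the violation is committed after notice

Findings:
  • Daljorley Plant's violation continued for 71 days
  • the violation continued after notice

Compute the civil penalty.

First 65 days: 65 × $8,130 = $528,450
Remaining days: (71 − 65) × $18,310 = $109,860
Per-day component: $528,450 + $109,860 = $638,310
Base plus per-day: $82,400 + $638,310 = $720,710
Enhancement: 60% of $720,710 = $432,426
Enhanced fine: $720,710 + $432,426 = $1,153,136

$1,153,136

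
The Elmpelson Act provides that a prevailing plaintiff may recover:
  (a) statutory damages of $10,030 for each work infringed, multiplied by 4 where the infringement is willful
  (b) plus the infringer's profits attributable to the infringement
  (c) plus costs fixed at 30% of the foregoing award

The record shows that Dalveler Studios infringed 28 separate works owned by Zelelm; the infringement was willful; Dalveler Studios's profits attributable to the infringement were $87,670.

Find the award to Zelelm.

$1,574,339

Statutory damages: 28 × $10,030 = $280,840
Multiplied by 4: 4 × $280,840 = $1,123,360
Combined award: $1,123,360 + $87,670 = $1,211,030
Costs: 30% of $1,211,030 = $363,309
Award plus costs: $1,211,030 + $363,309 = $1,574,339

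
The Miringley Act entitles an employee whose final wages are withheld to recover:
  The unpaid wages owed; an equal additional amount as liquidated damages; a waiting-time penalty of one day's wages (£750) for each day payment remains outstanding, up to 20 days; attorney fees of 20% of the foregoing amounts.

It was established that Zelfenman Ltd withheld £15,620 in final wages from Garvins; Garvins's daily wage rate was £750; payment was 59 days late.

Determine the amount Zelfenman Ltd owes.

Total award: £55,488

Liquidated damages (equal amount): £15,620
Penalty days: min(59, 20) = 20
Waiting-time penalty: 20 × £750 = £15,000
Subtotal: £15,620 + £15,620 + £15,000 = £46,240
Attorney fees: 20% of £46,240 = £9,248
Total award: £46,240 + £9,248 = £55,488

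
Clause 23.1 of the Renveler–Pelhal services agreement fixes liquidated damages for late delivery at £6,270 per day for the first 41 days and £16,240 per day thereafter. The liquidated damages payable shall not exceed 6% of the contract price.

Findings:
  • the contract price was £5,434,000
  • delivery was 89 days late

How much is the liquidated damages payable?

First 41 days: 41 × £6,270 = £257,070
Remaining days: (89 − 41) × £16,240 = £779,520
Accrued per-day damages: £257,070 + £779,520 = £1,036,590
Cap: 6% of £5,434,000 = £326,040
Cap at £326,040: £1,036,590 exceeds the cap → £326,040

£326,040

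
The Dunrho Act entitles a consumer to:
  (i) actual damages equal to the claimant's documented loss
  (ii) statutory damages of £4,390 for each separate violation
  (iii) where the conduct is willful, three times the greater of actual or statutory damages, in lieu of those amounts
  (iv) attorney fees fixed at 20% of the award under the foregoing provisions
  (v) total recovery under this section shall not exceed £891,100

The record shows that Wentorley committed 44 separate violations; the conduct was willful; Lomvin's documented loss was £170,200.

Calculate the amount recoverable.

£695,376

Statutory damages: 44 × £4,390 = £193,160
Greater of actual damages (£170,200) or statutory damages (£193,160): £193,160
Trebled: 3 × £193,160 = £579,480
Attorney fees: 20% of £579,480 = £115,896
Total before cap: £579,480 + £115,896 = £695,376
Cap at £891,100: £695,376 is within the cap, no reduction.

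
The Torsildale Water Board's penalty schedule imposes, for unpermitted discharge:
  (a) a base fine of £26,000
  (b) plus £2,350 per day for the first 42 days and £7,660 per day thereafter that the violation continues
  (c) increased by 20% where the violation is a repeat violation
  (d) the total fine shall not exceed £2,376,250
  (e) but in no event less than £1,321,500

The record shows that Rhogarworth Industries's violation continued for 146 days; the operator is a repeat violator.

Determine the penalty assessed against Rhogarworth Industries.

First 42 days: 42 × £2,350 = £98,700
Remaining days: (146 − 42) × £7,660 = £796,640
Per-day component: £98,700 + £796,640 = £895,340
Base plus per-day: £26,000 + £895,340 = £921,340
Enhancement: 20% of £921,340 = £184,268
Enhanced fine: £921,340 + £184,268 = £1,105,608
Cap at £2,376,250: £1,105,608 is within the cap, no reduction.
Minimum £1,321,500: £1,105,608 is below the minimum → £1,321,500

£1,321,500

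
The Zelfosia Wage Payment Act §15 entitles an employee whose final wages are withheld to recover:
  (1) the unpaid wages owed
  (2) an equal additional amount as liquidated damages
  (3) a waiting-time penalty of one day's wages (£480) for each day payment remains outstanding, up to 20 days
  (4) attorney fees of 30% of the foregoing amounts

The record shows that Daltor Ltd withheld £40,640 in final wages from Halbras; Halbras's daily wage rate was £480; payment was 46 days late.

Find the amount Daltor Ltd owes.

£118,144

Liquidated damages (equal amount): £40,640
Penalty days: min(46, 20) = 20
Waiting-time penalty: 20 × £480 = £9,600
Subtotal: £40,640 + £40,640 + £9,600 = £90,880
Attorney fees: 30% of £90,880 = £27,264
Total award: £90,880 + £27,264 = £118,144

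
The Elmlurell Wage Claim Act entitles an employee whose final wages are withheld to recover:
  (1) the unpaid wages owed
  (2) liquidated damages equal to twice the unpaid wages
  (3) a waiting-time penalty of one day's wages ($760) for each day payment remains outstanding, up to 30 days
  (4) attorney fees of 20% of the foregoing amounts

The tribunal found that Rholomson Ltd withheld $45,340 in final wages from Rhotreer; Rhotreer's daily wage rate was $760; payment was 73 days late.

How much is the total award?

Doubled: 2 × $45,340 = $90,680
Penalty days: min(73, 30) = 30
Waiting-time penalty: 30 × $760 = $22,800
Subtotal: $45,340 + $90,680 + $22,800 = $158,820
Attorney fees: 20% of $158,820 = $31,764
Total award: $158,820 + $31,764 = $190,584

$190,584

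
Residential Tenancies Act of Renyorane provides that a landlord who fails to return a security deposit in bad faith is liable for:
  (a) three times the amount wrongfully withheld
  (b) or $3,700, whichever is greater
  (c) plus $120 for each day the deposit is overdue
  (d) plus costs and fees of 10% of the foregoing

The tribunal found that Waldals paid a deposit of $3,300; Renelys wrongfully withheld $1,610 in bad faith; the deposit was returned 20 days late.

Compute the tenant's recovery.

Trebled: 3 × $1,610 = $4,830
Minimum $3,700: $4,830 meets the minimum, no increase.
Late-return penalty: 20 × $120 = $2,400
Damages plus late penalty: $4,830 + $2,400 = $7,230
Costs and fees: 10% of $7,230 = $723
Total recovery: $7,230 + $723 = $7,953

Recovery: $7,953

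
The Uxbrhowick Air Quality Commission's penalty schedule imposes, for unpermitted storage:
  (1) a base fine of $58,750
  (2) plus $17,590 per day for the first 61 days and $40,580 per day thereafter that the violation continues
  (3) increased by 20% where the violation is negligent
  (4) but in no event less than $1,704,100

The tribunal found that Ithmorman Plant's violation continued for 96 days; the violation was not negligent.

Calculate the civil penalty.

First 61 days: 61 × $17,590 = $1,072,990
Remaining days: (96 − 61) × $40,580 = $1,420,300
Per-day component: $1,072,990 + $1,420,300 = $2,493,290
Base plus per-day: $58,750 + $2,493,290 = $2,552,040
The violation was not negligent: no 20% increase.
Minimum $1,704,100: $2,552,040 meets the minimum, no increase.

$2,552,040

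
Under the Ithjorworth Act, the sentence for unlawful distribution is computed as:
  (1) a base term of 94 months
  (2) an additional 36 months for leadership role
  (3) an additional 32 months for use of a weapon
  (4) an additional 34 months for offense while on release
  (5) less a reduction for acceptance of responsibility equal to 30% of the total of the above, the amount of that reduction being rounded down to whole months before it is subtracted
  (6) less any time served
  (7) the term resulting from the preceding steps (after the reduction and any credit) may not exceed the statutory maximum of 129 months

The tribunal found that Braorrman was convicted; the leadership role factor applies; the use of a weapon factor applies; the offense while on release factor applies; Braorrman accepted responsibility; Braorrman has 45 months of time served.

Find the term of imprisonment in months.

93 months

Leadership role enhancement: +36 months
Use of a weapon enhancement: +32 months
Offense while on release enhancement: +34 months
Adjusted term: 94 months + 36 months + 32 months + 34 months = 196 months
Acceptance of responsibility reduction: 30% of 196 months = 58 months (rounded down)
After reduction: 196 − 58 = 138 months
Less time served: 138 months − 45 months = 93 months
Cap at 129 months: 93 months is within the cap, no reduction.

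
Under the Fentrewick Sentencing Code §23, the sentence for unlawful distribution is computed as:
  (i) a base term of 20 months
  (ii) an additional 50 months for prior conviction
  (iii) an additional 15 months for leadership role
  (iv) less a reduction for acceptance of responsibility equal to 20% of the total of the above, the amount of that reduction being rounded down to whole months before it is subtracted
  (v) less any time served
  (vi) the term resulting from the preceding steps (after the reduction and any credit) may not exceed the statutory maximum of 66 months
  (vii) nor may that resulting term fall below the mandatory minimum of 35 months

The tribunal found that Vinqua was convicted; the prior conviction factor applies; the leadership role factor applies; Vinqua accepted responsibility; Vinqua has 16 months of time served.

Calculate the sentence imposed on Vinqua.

Prior conviction enhancement: +50 months
Leadership role enhancement: +15 months
Adjusted term: 20 months + 50 months + 15 months = 85 months
Acceptance of responsibility reduction: 20% of 85 months = 17 months (rounded down)
After reduction: 85 − 17 = 68 months
Less time served: 68 months − 16 months = 52 months
Cap at 66 months: 52 months is within the cap, no reduction.
Minimum 35 months: 52 months meets the minimum, no increase.

Sentence: 52 months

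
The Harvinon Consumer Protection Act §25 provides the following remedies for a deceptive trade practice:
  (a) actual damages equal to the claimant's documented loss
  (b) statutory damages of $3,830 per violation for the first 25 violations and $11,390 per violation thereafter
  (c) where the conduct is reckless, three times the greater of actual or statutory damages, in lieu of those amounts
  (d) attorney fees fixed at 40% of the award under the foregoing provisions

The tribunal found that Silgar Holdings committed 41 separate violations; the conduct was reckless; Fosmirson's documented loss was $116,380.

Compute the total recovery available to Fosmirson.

$1,167,558

First 25 violations: 25 × $3,830 = $95,750
Remaining violations: (41 − 25) × $11,390 = $182,240
Statutory damages: $95,750 + $182,240 = $277,990
Greater of actual damages ($116,380) or statutory damages ($277,990): $277,990
Trebled: 3 × $277,990 = $833,970
Attorney fees: 40% of $833,970 = $333,588
Total recovery: $833,970 + $333,588 = $1,167,558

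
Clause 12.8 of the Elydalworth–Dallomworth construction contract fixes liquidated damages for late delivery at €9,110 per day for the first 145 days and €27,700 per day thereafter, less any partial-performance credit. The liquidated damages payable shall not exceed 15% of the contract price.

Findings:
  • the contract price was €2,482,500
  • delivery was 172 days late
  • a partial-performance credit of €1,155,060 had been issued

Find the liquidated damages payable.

€372,375

First 145 days: 145 × €9,110 = €1,320,950
Remaining days: (172 − 145) × €27,700 = €747,900
Accrued per-day damages: €1,320,950 + €747,900 = €2,068,850
Less partial-performance credit: €2,068,850 − €1,155,060 = €913,790
Cap: 15% of €2,482,500 = €372,375
Cap at €372,375: €913,790 exceeds the cap → €372,375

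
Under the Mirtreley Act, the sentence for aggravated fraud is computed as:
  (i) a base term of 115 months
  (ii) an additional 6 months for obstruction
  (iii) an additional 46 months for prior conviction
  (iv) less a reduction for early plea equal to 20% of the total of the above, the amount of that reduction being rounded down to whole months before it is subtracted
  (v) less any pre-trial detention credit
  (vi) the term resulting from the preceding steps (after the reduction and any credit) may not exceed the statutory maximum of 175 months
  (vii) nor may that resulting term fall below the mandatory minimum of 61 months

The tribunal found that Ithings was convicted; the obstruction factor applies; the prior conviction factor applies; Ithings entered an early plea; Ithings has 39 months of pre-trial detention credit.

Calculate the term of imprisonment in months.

95 months

Obstruction enhancement: +6 months
Prior conviction enhancement: +46 months
Adjusted term: 115 months + 6 months + 46 months = 167 months
Early plea reduction: 20% of 167 months = 33 months (rounded down)
After reduction: 167 − 33 = 134 months
Less pre-trial detention credit: 134 months − 39 months = 95 months
Cap at 175 months: 95 months is within the cap, no reduction.
Minimum 61 months: 95 months meets the minimum, no increase.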